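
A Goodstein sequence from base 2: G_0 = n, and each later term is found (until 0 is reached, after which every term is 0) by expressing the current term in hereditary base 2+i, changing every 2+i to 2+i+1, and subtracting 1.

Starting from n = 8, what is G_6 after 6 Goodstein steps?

G_0 = 8. HB_2(8) = 2^(2 + 1). Bump = 81. G_1 = 80.
G_1 = 80. HB_3(80) = 2·3^3 + 2·3^2 + 2·3 + 2. Bump = 554. G_2 = 553.
G_2 = 553. HB_4(553) = 2·4^4 + 2·4^2 + 2·4 + 1. Bump = 6311. G_3 = 6310.
G_3 = 6310. HB_5(6310) = 2·5^5 + 2·5^2 + 2·5. Bump = 93396. G_4 = 93395.
G_4 = 93395. HB_6(93395) = 2·6^6 + 2·6^2 + 6 + 5. Bump = 1647196. G_5 = 1647195.
G_5 = 1647195. HB_7(1647195) = 2·7^7 + 2·7^2 + 7 + 4. Bump = 33554572. G_6 = 33554571.
G_6 = 33554571. HB_8(33554571) = 2·8^8 + 2·8^2 + 8 + 3. Bump = 774841152. G_7 = 774841151.

33554571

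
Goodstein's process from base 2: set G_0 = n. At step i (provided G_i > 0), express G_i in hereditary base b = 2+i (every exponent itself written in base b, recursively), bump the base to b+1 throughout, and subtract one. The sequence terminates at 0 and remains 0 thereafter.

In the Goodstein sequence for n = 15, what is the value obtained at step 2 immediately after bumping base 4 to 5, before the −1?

18753

(0) 15|_2 = 2^(2 + 1) + 2^2 + 2 + 1 ↦ 3^(3 + 1) + 3^3 + 3 + 1|_3 = 112 ⇒ 111
(1) 111|_3 = 3^(3 + 1) + 3^3 + 3 ↦ 4^(4 + 1) + 4^4 + 4|_4 = 1284 ⇒ 1283
(2) 1283|_4 = 4^(4 + 1) + 4^4 + 3 ↦ 5^(5 + 1) + 5^5 + 3|_5 = 18753 ⇒ 18752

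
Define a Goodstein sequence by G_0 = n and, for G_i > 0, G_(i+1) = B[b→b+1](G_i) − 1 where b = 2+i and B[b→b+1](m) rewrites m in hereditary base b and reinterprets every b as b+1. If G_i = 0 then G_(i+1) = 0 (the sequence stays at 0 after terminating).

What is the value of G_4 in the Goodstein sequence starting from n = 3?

step 0: 3 = 2 + 1; sub 3 for 2: 3 + 1; = 4; G_1 = 4−1 = 3
step 1: 3 = 3; sub 4 for 3: 4; = 4; G_2 = 4−1 = 3
step 2: 3 = 3; sub 5 for 4: 3; = 3; G_3 = 3−1 = 2
step 3: 2 = 2; sub 6 for 5: 2; = 2; G_4 = 2−1 = 1
step 4: 1 = 1; sub 7 for 6: 1; = 1; G_5 = 1−1 = 0

1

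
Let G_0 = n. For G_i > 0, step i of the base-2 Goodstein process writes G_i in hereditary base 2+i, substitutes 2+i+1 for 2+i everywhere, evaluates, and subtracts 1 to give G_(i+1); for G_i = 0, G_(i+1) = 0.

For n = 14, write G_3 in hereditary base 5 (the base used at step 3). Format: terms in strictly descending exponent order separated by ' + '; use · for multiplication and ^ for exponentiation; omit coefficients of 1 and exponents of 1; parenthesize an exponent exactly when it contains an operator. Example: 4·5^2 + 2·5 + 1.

[0] 14 ≡ 2^(2 + 1) + 2^2 + 2 (base 2). Lift 3: 111. −1: 110.
[1] 110 ≡ 3^(3 + 1) + 3^3 + 2 (base 3). Lift 4: 1282. −1: 1281.
[2] 1281 ≡ 4^(4 + 1) + 4^4 + 1 (base 4). Lift 5: 18751. −1: 18750.
[3] 18750 ≡ 5^(5 + 1) + 5^5 (base 5). Lift 6: 326592. −1: 326591.

5^(5 + 1) + 5^5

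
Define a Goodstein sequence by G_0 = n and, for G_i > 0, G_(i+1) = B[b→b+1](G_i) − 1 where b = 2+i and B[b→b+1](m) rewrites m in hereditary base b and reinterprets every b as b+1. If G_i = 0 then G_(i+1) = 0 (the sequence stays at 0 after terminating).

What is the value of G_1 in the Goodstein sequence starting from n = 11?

84

G_0=11  [base 2] 2^(2 + 1) + 2 + 1  →[2↦3]→  3^(3 + 1) + 3 + 1 = 85  −1 ⇒ G_1=84
G_1=84  [base 3] 3^(3 + 1) + 3  →[3↦4]→  4^(4 + 1) + 4 = 1028  −1 ⇒ G_2=1027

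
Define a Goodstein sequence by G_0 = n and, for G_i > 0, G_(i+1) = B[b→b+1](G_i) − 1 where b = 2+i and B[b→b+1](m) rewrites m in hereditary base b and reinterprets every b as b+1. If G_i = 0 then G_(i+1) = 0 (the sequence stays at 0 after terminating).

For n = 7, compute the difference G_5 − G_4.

i=0: 7 = 2^2 + 2 + 1 (b=2); 2→3: 3^3 + 3 + 1 = 31; 31−1 = 30
i=1: 30 = 3^3 + 3 (b=3); 3→4: 4^4 + 4 = 260; 260−1 = 259
i=2: 259 = 4^4 + 3 (b=4); 4→5: 5^5 + 3 = 3128; 3128−1 = 3127
i=3: 3127 = 5^5 + 2 (b=5); 5→6: 6^6 + 2 = 46658; 46658−1 = 46657
i=4: 46657 = 6^6 + 1 (b=6); 6→7: 7^7 + 1 = 823544; 823544−1 = 823543

776886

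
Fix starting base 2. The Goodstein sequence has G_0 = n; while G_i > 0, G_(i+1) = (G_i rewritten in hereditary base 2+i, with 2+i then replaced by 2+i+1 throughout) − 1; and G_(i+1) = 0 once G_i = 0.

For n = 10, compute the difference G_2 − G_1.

G_0=10  [base 2] 2^(2 + 1) + 2  →[2↦3]→  3^(3 + 1) + 3 = 84  −1 ⇒ G_1=83
G_1=83  [base 3] 3^(3 + 1) + 2  →[3↦4]→  4^(4 + 1) + 2 = 1026  −1 ⇒ G_2=1025

942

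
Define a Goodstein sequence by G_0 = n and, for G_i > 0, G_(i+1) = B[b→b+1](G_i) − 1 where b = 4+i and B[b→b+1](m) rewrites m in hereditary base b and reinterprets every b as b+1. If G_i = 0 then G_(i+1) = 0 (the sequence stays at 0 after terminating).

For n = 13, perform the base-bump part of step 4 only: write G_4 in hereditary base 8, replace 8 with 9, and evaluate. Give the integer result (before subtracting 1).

21

13 —HB4→ 3·4 + 1 —bump→ 3·5 + 1 = 16 —(−1)→ 15
15 —HB5→ 3·5 —bump→ 3·6 = 18 —(−1)→ 17
17 —HB6→ 2·6 + 5 —bump→ 2·7 + 5 = 19 —(−1)→ 18
18 —HB7→ 2·7 + 4 —bump→ 2·8 + 4 = 20 —(−1)→ 19
19 —HB8→ 2·8 + 3 —bump→ 2·9 + 3 = 21 —(−1)→ 20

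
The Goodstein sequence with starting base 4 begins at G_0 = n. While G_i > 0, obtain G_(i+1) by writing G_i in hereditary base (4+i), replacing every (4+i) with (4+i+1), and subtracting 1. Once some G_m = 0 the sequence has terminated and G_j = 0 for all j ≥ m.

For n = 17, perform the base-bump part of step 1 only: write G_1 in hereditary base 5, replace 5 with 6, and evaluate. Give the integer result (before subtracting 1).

[0] 17 ≡ 4^2 + 1 (base 4). Lift 5: 26. −1: 25.
[1] 25 ≡ 5^2 (base 5). Lift 6: 36. −1: 35.

36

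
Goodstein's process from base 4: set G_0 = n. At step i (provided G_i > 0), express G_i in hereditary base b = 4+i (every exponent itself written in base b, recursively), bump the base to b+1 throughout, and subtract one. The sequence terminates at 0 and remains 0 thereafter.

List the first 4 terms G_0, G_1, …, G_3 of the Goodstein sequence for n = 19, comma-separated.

19, 27, 37, 49

G_0=19  [base 4] 4^2 + 3  →[4↦5]→  5^2 + 3 = 28  −1 ⇒ G_1=27
G_1=27  [base 5] 5^2 + 2  →[5↦6]→  6^2 + 2 = 38  −1 ⇒ G_2=37
G_2=37  [base 6] 6^2 + 1  →[6↦7]→  7^2 + 1 = 50  −1 ⇒ G_3=49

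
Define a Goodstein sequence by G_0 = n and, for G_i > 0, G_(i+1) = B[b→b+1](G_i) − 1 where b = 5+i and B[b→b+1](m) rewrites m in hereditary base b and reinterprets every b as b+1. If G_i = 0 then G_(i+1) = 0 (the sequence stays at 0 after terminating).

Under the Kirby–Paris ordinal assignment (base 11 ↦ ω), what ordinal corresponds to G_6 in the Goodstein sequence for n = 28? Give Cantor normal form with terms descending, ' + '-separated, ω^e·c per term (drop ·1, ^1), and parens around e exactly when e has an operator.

ω·8 + 6

base 5: 28 = 5^2 + 3; at 6: 6^2 + 3 = 39; next = 38
base 6: 38 = 6^2 + 2; at 7: 7^2 + 2 = 51; next = 50
base 7: 50 = 7^2 + 1; at 8: 8^2 + 1 = 65; next = 64
base 8: 64 = 8^2; at 9: 9^2 = 81; next = 80
base 9: 80 = 8·9 + 8; at 10: 8·10 + 8 = 88; next = 87
base 10: 87 = 8·10 + 7; at 11: 8·11 + 7 = 95; next = 94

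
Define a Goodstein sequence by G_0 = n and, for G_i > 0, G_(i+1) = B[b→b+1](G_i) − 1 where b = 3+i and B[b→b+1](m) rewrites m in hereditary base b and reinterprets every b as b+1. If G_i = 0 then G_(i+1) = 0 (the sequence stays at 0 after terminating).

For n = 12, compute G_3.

37

G_0=12  [base 3] 3^2 + 3  →[3↦4]→  4^2 + 4 = 20  −1 ⇒ G_1=19
G_1=19  [base 4] 4^2 + 3  →[4↦5]→  5^2 + 3 = 28  −1 ⇒ G_2=27
G_2=27  [base 5] 5^2 + 2  →[5↦6]→  6^2 + 2 = 38  −1 ⇒ G_3=37
G_3=37  [base 6] 6^2 + 1  →[6↦7]→  7^2 + 1 = 50  −1 ⇒ G_4=49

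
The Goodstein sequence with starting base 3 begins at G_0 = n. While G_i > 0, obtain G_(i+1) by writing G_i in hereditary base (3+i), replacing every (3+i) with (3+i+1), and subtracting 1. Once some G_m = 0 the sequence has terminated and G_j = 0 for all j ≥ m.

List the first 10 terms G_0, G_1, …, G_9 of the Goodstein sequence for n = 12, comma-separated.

12, 19, 27, 37, 49, 63, 69, 75, 81, 87

step 0: 12 = 3^2 + 3; sub 4 for 3: 4^2 + 4; = 20; G_1 = 20−1 = 19
step 1: 19 = 4^2 + 3; sub 5 for 4: 5^2 + 3; = 28; G_2 = 28−1 = 27
step 2: 27 = 5^2 + 2; sub 6 for 5: 6^2 + 2; = 38; G_3 = 38−1 = 37
step 3: 37 = 6^2 + 1; sub 7 for 6: 7^2 + 1; = 50; G_4 = 50−1 = 49
step 4: 49 = 7^2; sub 8 for 7: 8^2; = 64; G_5 = 64−1 = 63
step 5: 63 = 7·8 + 7; sub 9 for 8: 7·9 + 7; = 70; G_6 = 70−1 = 69
step 6: 69 = 7·9 + 6; sub 10 for 9: 7·10 + 6; = 76; G_7 = 76−1 = 75
step 7: 75 = 7·10 + 5; sub 11 for 10: 7·11 + 5; = 82; G_8 = 82−1 = 81
step 8: 81 = 7·11 + 4; sub 12 for 11: 7·12 + 4; = 88; G_9 = 88−1 = 87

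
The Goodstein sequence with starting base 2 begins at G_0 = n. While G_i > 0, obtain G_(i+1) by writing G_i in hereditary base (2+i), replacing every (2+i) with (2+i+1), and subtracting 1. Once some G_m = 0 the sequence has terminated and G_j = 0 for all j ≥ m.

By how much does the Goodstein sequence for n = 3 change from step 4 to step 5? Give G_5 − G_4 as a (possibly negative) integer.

base 2: 3 = 2 + 1; at 3: 3 + 1 = 4; next = 3
base 3: 3 = 3; at 4: 4 = 4; next = 3
base 4: 3 = 3; at 5: 3 = 3; next = 2
base 5: 2 = 2; at 6: 2 = 2; next = 1
base 6: 1 = 1; at 7: 1 = 1; next = 0

-1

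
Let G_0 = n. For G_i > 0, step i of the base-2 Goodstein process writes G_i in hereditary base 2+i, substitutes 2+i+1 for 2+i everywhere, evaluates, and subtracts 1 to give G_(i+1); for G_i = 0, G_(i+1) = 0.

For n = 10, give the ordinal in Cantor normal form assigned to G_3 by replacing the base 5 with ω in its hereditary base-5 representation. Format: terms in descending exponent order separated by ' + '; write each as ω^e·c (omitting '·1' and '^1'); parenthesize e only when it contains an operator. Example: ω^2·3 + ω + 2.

(0) 10|_2 = 2^(2 + 1) + 2 ↦ 3^(3 + 1) + 3|_3 = 84 ⇒ 83
(1) 83|_3 = 3^(3 + 1) + 2 ↦ 4^(4 + 1) + 2|_4 = 1026 ⇒ 1025
(2) 1025|_4 = 4^(4 + 1) + 1 ↦ 5^(5 + 1) + 1|_5 = 15626 ⇒ 15625
(3) 15625|_5 = 5^(5 + 1) ↦ 6^(6 + 1)|_6 = 279936 ⇒ 279935

ω^(ω + 1)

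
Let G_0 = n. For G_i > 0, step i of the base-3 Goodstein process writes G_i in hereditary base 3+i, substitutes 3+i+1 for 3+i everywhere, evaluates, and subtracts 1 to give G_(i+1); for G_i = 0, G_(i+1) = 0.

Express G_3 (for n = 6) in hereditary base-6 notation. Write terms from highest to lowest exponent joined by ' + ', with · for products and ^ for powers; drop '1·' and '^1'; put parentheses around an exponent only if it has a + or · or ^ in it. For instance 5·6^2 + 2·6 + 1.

i=0: 6 = 2·3 (b=3); 3→4: 2·4 = 8; 8−1 = 7
i=1: 7 = 4 + 3 (b=4); 4→5: 5 + 3 = 8; 8−1 = 7
i=2: 7 = 5 + 2 (b=5); 5→6: 6 + 2 = 8; 8−1 = 7
i=3: 7 = 6 + 1 (b=6); 6→7: 7 + 1 = 8; 8−1 = 7

6 + 1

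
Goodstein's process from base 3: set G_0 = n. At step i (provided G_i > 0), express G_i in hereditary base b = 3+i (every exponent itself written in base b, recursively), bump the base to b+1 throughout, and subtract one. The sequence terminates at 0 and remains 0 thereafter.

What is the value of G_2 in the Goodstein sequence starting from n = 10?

24

G_0=10  [base 3] 3^2 + 1  →[3↦4]→  4^2 + 1 = 17  −1 ⇒ G_1=16
G_1=16  [base 4] 4^2  →[4↦5]→  5^2 = 25  −1 ⇒ G_2=24
G_2=24  [base 5] 4·5 + 4  →[5↦6]→  4·6 + 4 = 28  −1 ⇒ G_3=27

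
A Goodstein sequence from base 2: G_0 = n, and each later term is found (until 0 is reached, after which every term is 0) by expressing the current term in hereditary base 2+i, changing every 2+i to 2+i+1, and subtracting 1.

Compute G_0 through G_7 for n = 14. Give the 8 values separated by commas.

14, 110, 1281, 18750, 326591, 5862840, 134404971, 3487116548

base 2: 14 = 2^(2 + 1) + 2^2 + 2; at 3: 3^(3 + 1) + 3^3 + 3 = 111; next = 110
base 3: 110 = 3^(3 + 1) + 3^3 + 2; at 4: 4^(4 + 1) + 4^4 + 2 = 1282; next = 1281
base 4: 1281 = 4^(4 + 1) + 4^4 + 1; at 5: 5^(5 + 1) + 5^5 + 1 = 18751; next = 18750
base 5: 18750 = 5^(5 + 1) + 5^5; at 6: 6^(6 + 1) + 6^6 = 326592; next = 326591
base 6: 326591 = 6^(6 + 1) + 5·6^5 + 5·6^4 + 5·6^3 + 5·6^2 + 5·6 + 5; at 7: 7^(7 + 1) + 5·7^5 + 5·7^4 + 5·7^3 + 5·7^2 + 5·7 + 5 = 5862841; next = 5862840
base 7: 5862840 = 7^(7 + 1) + 5·7^5 + 5·7^4 + 5·7^3 + 5·7^2 + 5·7 + 4; at 8: 8^(8 + 1) + 5·8^5 + 5·8^4 + 5·8^3 + 5·8^2 + 5·8 + 4 = 134404972; next = 134404971
base 8: 134404971 = 8^(8 + 1) + 5·8^5 + 5·8^4 + 5·8^3 + 5·8^2 + 5·8 + 3; at 9: 9^(9 + 1) + 5·9^5 + 5·9^4 + 5·9^3 + 5·9^2 + 5·9 + 3 = 3487116549; next = 3487116548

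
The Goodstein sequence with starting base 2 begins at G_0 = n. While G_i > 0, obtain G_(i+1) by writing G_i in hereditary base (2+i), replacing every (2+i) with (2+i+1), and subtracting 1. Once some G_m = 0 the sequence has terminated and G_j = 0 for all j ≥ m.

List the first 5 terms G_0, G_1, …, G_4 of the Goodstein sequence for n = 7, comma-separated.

base 2: 7 = 2^2 + 2 + 1; at 3: 3^3 + 3 + 1 = 31; next = 30
base 3: 30 = 3^3 + 3; at 4: 4^4 + 4 = 260; next = 259
base 4: 259 = 4^4 + 3; at 5: 5^5 + 3 = 3128; next = 3127
base 5: 3127 = 5^5 + 2; at 6: 6^6 + 2 = 46658; next = 46657

7, 30, 259, 3127, 46657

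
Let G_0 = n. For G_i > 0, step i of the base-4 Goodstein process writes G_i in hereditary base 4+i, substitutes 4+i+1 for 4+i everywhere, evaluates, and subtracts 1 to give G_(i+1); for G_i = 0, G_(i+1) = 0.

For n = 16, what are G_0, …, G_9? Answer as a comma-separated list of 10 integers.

16 —HB4→ 4^2 —bump→ 5^2 = 25 —(−1)→ 24
24 —HB5→ 4·5 + 4 —bump→ 4·6 + 4 = 28 —(−1)→ 27
27 —HB6→ 4·6 + 3 —bump→ 4·7 + 3 = 31 —(−1)→ 30
30 —HB7→ 4·7 + 2 —bump→ 4·8 + 2 = 34 —(−1)→ 33
33 —HB8→ 4·8 + 1 —bump→ 4·9 + 1 = 37 —(−1)→ 36
36 —HB9→ 4·9 —bump→ 4·10 = 40 —(−1)→ 39
39 —HB10→ 3·10 + 9 —bump→ 3·11 + 9 = 42 —(−1)→ 41
41 —HB11→ 3·11 + 8 —bump→ 3·12 + 8 = 44 —(−1)→ 43
43 —HB12→ 3·12 + 7 —bump→ 3·13 + 7 = 46 —(−1)→ 45

16, 24, 27, 30, 33, 36, 39, 41, 43, 45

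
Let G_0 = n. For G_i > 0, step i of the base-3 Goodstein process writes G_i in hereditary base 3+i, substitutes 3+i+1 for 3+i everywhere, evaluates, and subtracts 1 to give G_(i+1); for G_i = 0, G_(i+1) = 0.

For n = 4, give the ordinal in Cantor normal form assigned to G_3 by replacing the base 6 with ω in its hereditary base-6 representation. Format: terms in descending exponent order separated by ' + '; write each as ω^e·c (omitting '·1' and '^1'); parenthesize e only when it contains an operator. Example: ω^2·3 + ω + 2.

(0) 4|_3 = 3 + 1 ↦ 4 + 1|_4 = 5 ⇒ 4
(1) 4|_4 = 4 ↦ 5|_5 = 5 ⇒ 4
(2) 4|_5 = 4 ↦ 4|_6 = 4 ⇒ 3
(3) 3|_6 = 3 ↦ 3|_7 = 3 ⇒ 2

3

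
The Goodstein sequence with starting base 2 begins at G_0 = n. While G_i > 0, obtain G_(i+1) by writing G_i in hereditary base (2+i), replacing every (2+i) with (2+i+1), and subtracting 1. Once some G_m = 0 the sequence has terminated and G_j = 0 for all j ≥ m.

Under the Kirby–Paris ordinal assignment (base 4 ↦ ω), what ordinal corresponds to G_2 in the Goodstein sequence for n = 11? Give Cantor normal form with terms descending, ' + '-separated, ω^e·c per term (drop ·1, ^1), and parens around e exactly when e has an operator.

ω^(ω + 1) + 3

i=0: 11 = 2^(2 + 1) + 2 + 1 (b=2); 2→3: 3^(3 + 1) + 3 + 1 = 85; 85−1 = 84
i=1: 84 = 3^(3 + 1) + 3 (b=3); 3→4: 4^(4 + 1) + 4 = 1028; 1028−1 = 1027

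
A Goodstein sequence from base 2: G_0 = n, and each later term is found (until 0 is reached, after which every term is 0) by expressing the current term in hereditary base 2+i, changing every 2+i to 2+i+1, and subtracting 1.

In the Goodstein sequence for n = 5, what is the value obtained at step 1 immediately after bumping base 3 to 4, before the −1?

G_0 = 5. HB_2(5) = 2^2 + 1. Bump = 28. G_1 = 27.
G_1 = 27. HB_3(27) = 3^3. Bump = 256. G_2 = 255.

256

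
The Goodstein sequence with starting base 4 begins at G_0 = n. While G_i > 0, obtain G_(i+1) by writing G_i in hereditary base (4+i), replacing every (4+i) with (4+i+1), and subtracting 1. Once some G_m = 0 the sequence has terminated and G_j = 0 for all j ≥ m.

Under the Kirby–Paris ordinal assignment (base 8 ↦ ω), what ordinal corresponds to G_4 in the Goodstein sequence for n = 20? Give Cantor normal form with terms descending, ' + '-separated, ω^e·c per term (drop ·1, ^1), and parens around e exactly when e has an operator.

ω^2 + 1

base 4: 20 = 4^2 + 4; at 5: 5^2 + 5 = 30; next = 29
base 5: 29 = 5^2 + 4; at 6: 6^2 + 4 = 40; next = 39
base 6: 39 = 6^2 + 3; at 7: 7^2 + 3 = 52; next = 51
base 7: 51 = 7^2 + 2; at 8: 8^2 + 2 = 66; next = 65
base 8: 65 = 8^2 + 1; at 9: 9^2 + 1 = 82; next = 81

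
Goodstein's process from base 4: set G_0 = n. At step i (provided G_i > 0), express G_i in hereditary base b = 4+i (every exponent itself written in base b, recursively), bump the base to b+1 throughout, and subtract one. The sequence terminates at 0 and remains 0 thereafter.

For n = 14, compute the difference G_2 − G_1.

2

base 4: 14 = 3·4 + 2; at 5: 3·5 + 2 = 17; next = 16
base 5: 16 = 3·5 + 1; at 6: 3·6 + 1 = 19; next = 18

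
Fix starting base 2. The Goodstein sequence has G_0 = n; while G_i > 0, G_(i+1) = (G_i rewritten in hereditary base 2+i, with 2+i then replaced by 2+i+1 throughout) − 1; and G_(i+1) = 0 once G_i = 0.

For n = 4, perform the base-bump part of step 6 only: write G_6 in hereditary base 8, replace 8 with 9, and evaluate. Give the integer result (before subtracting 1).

G_0=4  [base 2] 2^2  →[2↦3]→  3^3 = 27  −1 ⇒ G_1=26
G_1=26  [base 3] 2·3^2 + 2·3 + 2  →[3↦4]→  2·4^2 + 2·4 + 2 = 42  −1 ⇒ G_2=41
G_2=41  [base 4] 2·4^2 + 2·4 + 1  →[4↦5]→  2·5^2 + 2·5 + 1 = 61  −1 ⇒ G_3=60
G_3=60  [base 5] 2·5^2 + 2·5  →[5↦6]→  2·6^2 + 2·6 = 84  −1 ⇒ G_4=83
G_4=83  [base 6] 2·6^2 + 6 + 5  →[6↦7]→  2·7^2 + 7 + 5 = 110  −1 ⇒ G_5=109
G_5=109  [base 7] 2·7^2 + 7 + 4  →[7↦8]→  2·8^2 + 8 + 4 = 140  −1 ⇒ G_6=139

174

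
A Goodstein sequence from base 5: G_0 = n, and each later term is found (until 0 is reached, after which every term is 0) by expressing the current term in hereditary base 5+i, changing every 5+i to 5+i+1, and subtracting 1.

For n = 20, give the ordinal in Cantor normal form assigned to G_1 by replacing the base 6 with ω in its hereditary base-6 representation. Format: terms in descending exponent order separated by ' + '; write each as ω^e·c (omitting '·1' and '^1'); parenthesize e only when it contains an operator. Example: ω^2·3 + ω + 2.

ω·3 + 5

step 0: 20 = 4·5; sub 6 for 5: 4·6; = 24; G_1 = 24−1 = 23
step 1: 23 = 3·6 + 5; sub 7 for 6: 3·7 + 5; = 26; G_2 = 26−1 = 25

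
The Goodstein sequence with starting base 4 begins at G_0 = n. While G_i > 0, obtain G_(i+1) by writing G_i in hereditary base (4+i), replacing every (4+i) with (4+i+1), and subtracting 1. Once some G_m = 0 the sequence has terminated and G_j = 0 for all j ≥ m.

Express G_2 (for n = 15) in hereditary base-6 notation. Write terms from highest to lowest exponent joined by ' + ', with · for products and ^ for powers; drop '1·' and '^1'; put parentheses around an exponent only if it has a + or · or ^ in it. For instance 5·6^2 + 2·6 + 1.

15 —HB4→ 3·4 + 3 —bump→ 3·5 + 3 = 18 —(−1)→ 17
17 —HB5→ 3·5 + 2 —bump→ 3·6 + 2 = 20 —(−1)→ 19
19 —HB6→ 3·6 + 1 —bump→ 3·7 + 1 = 22 —(−1)→ 21

3·6 + 1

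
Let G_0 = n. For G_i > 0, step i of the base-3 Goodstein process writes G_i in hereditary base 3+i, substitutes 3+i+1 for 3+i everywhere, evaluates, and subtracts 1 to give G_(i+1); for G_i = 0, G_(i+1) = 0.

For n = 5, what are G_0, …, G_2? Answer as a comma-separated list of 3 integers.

5, 5, 5

(0) 5|_3 = 3 + 2 ↦ 4 + 2|_4 = 6 ⇒ 5
(1) 5|_4 = 4 + 1 ↦ 5 + 1|_5 = 6 ⇒ 5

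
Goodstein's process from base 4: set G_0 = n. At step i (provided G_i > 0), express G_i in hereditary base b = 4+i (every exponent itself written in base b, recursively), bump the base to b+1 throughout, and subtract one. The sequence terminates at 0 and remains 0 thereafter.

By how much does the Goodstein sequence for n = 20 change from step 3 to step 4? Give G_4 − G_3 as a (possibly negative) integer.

step 0: 20 = 4^2 + 4; sub 5 for 4: 5^2 + 5; = 30; G_1 = 30−1 = 29
step 1: 29 = 5^2 + 4; sub 6 for 5: 6^2 + 4; = 40; G_2 = 40−1 = 39
step 2: 39 = 6^2 + 3; sub 7 for 6: 7^2 + 3; = 52; G_3 = 52−1 = 51
step 3: 51 = 7^2 + 2; sub 8 for 7: 8^2 + 2; = 66; G_4 = 66−1 = 65

14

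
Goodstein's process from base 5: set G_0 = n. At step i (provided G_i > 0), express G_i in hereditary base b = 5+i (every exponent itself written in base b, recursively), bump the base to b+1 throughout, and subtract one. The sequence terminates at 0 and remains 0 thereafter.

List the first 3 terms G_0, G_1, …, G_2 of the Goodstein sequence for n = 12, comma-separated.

[0] 12 ≡ 2·5 + 2 (base 5). Lift 6: 14. −1: 13.
[1] 13 ≡ 2·6 + 1 (base 6). Lift 7: 15. −1: 14.

12, 13, 14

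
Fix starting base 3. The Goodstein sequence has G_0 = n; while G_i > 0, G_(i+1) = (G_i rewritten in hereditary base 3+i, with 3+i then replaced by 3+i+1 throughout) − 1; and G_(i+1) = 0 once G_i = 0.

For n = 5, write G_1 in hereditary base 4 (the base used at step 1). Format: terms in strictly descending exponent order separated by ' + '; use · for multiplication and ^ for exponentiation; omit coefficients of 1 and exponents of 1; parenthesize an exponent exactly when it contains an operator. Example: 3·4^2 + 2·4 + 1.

4 + 1

(0) 5|_3 = 3 + 2 ↦ 4 + 2|_4 = 6 ⇒ 5
(1) 5|_4 = 4 + 1 ↦ 5 + 1|_5 = 6 ⇒ 5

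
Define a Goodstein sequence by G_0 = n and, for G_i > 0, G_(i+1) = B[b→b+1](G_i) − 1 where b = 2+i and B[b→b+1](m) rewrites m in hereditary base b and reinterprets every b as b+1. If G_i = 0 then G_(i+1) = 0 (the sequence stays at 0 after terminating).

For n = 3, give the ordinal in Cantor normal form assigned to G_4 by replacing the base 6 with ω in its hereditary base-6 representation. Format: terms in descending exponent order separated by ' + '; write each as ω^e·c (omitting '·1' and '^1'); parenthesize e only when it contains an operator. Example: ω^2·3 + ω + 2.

i=0: 3 = 2 + 1 (b=2); 2→3: 3 + 1 = 4; 4−1 = 3
i=1: 3 = 3 (b=3); 3→4: 4 = 4; 4−1 = 3
i=2: 3 = 3 (b=4); 4→5: 3 = 3; 3−1 = 2
i=3: 2 = 2 (b=5); 5→6: 2 = 2; 2−1 = 1

1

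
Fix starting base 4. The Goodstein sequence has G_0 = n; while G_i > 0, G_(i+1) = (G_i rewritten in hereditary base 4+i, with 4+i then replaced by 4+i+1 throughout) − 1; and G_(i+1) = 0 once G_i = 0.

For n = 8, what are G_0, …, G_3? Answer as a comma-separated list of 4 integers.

8, 9, 9, 9

i=0: 8 = 2·4 (b=4); 4→5: 2·5 = 10; 10−1 = 9
i=1: 9 = 5 + 4 (b=5); 5→6: 6 + 4 = 10; 10−1 = 9
i=2: 9 = 6 + 3 (b=6); 6→7: 7 + 3 = 10; 10−1 = 9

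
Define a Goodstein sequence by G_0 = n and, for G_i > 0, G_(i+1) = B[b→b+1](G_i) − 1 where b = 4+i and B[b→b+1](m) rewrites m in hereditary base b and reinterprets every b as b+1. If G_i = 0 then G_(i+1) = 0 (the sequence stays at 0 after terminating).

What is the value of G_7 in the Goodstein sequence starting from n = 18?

68

step 0: 18 = 4^2 + 2; sub 5 for 4: 5^2 + 2; = 27; G_1 = 27−1 = 26
step 1: 26 = 5^2 + 1; sub 6 for 5: 6^2 + 1; = 37; G_2 = 37−1 = 36
step 2: 36 = 6^2; sub 7 for 6: 7^2; = 49; G_3 = 49−1 = 48
step 3: 48 = 6·7 + 6; sub 8 for 7: 6·8 + 6; = 54; G_4 = 54−1 = 53
step 4: 53 = 6·8 + 5; sub 9 for 8: 6·9 + 5; = 59; G_5 = 59−1 = 58
step 5: 58 = 6·9 + 4; sub 10 for 9: 6·10 + 4; = 64; G_6 = 64−1 = 63
step 6: 63 = 6·10 + 3; sub 11 for 10: 6·11 + 3; = 69; G_7 = 69−1 = 68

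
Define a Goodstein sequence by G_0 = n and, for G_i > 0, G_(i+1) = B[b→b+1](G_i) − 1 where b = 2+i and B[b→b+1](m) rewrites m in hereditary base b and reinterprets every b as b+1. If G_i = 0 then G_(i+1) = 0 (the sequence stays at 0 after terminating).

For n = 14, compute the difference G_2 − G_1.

1171

(0) 14|_2 = 2^(2 + 1) + 2^2 + 2 ↦ 3^(3 + 1) + 3^3 + 3|_3 = 111 ⇒ 110
(1) 110|_3 = 3^(3 + 1) + 3^3 + 2 ↦ 4^(4 + 1) + 4^4 + 2|_4 = 1282 ⇒ 1281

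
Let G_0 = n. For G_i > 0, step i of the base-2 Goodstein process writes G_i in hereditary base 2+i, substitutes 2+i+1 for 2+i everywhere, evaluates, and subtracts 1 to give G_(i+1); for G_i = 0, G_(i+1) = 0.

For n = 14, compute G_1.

110

i=0: 14 = 2^(2 + 1) + 2^2 + 2 (b=2); 2→3: 3^(3 + 1) + 3^3 + 3 = 111; 111−1 = 110
i=1: 110 = 3^(3 + 1) + 3^3 + 2 (b=3); 3→4: 4^(4 + 1) + 4^4 + 2 = 1282; 1282−1 = 1281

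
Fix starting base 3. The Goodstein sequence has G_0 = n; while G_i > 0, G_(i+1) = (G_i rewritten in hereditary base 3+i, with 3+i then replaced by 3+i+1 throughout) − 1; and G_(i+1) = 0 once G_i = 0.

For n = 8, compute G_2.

base 3: 8 = 2·3 + 2; at 4: 2·4 + 2 = 10; next = 9
base 4: 9 = 2·4 + 1; at 5: 2·5 + 1 = 11; next = 10
base 5: 10 = 2·5; at 6: 2·6 = 12; next = 11

10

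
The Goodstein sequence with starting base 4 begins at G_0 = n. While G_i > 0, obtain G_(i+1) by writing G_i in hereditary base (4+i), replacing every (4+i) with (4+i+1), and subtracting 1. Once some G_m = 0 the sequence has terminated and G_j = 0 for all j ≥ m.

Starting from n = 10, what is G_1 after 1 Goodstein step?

11

i=0: 10 = 2·4 + 2 (b=4); 4→5: 2·5 + 2 = 12; 12−1 = 11
i=1: 11 = 2·5 + 1 (b=5); 5→6: 2·6 + 1 = 13; 13−1 = 12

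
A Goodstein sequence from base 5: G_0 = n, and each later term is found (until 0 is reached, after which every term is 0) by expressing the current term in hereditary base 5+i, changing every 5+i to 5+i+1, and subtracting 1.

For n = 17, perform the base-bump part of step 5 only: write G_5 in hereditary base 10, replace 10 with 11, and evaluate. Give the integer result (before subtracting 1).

27

i=0: 17 = 3·5 + 2 (b=5); 5→6: 3·6 + 2 = 20; 20−1 = 19
i=1: 19 = 3·6 + 1 (b=6); 6→7: 3·7 + 1 = 22; 22−1 = 21
i=2: 21 = 3·7 (b=7); 7→8: 3·8 = 24; 24−1 = 23
i=3: 23 = 2·8 + 7 (b=8); 8→9: 2·9 + 7 = 25; 25−1 = 24
i=4: 24 = 2·9 + 6 (b=9); 9→10: 2·10 + 6 = 26; 26−1 = 25
i=5: 25 = 2·10 + 5 (b=10); 10→11: 2·11 + 5 = 27; 27−1 = 26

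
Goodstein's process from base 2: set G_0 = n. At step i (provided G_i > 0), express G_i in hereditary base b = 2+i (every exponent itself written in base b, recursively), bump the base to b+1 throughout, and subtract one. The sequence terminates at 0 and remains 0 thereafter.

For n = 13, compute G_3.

[0] 13 ≡ 2^(2 + 1) + 2^2 + 1 (base 2). Lift 3: 109. −1: 108.
[1] 108 ≡ 3^(3 + 1) + 3^3 (base 3). Lift 4: 1280. −1: 1279.
[2] 1279 ≡ 4^(4 + 1) + 3·4^3 + 3·4^2 + 3·4 + 3 (base 4). Lift 5: 16093. −1: 16092.
[3] 16092 ≡ 5^(5 + 1) + 3·5^3 + 3·5^2 + 3·5 + 2 (base 5). Lift 6: 280712. −1: 280711.

16092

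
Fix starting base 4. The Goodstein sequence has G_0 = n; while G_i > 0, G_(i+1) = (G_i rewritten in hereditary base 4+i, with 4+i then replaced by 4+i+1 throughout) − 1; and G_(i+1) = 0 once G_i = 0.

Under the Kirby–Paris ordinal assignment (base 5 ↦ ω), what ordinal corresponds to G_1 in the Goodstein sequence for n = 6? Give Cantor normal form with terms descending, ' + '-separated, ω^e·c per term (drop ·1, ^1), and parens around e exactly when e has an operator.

G_0=6  [base 4] 4 + 2  →[4↦5]→  5 + 2 = 7  −1 ⇒ G_1=6
G_1=6  [base 5] 5 + 1  →[5↦6]→  6 + 1 = 7  −1 ⇒ G_2=6

ω + 1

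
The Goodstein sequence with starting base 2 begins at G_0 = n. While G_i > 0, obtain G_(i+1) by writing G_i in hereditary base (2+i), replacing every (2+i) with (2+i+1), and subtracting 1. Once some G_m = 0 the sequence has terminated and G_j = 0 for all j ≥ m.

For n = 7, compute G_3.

3127

G_0 = 7. HB_2(7) = 2^2 + 2 + 1. Bump = 31. G_1 = 30.
G_1 = 30. HB_3(30) = 3^3 + 3. Bump = 260. G_2 = 259.
G_2 = 259. HB_4(259) = 4^4 + 3. Bump = 3128. G_3 = 3127.
G_3 = 3127. HB_5(3127) = 5^5 + 2. Bump = 46658. G_4 = 46657.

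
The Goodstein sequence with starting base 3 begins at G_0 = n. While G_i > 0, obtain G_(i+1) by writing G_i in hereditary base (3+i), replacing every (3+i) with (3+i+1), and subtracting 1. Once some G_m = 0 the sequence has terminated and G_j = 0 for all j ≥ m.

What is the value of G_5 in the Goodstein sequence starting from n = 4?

1

[0] 4 ≡ 3 + 1 (base 3). Lift 4: 5. −1: 4.
[1] 4 ≡ 4 (base 4). Lift 5: 5. −1: 4.
[2] 4 ≡ 4 (base 5). Lift 6: 4. −1: 3.
[3] 3 ≡ 3 (base 6). Lift 7: 3. −1: 2.
[4] 2 ≡ 2 (base 7). Lift 8: 2. −1: 1.
[5] 1 ≡ 1 (base 8). Lift 9: 1. −1: 0.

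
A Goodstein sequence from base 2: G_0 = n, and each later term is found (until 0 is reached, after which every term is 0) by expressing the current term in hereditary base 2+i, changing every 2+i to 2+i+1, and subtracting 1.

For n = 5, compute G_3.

467

[0] 5 ≡ 2^2 + 1 (base 2). Lift 3: 28. −1: 27.
[1] 27 ≡ 3^3 (base 3). Lift 4: 256. −1: 255.
[2] 255 ≡ 3·4^3 + 3·4^2 + 3·4 + 3 (base 4). Lift 5: 468. −1: 467.
[3] 467 ≡ 3·5^3 + 3·5^2 + 3·5 + 2 (base 5). Lift 6: 776. −1: 775.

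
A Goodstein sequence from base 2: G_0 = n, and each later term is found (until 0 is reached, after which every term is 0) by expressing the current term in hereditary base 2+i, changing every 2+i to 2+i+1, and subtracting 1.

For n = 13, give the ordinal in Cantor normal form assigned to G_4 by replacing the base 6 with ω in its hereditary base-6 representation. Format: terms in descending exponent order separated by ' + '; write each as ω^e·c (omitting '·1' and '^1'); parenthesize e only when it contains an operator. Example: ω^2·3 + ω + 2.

ω^(ω + 1) + ω^3·3 + ω^2·3 + ω·3 + 1

[0] 13 ≡ 2^(2 + 1) + 2^2 + 1 (base 2). Lift 3: 109. −1: 108.
[1] 108 ≡ 3^(3 + 1) + 3^3 (base 3). Lift 4: 1280. −1: 1279.
[2] 1279 ≡ 4^(4 + 1) + 3·4^3 + 3·4^2 + 3·4 + 3 (base 4). Lift 5: 16093. −1: 16092.
[3] 16092 ≡ 5^(5 + 1) + 3·5^3 + 3·5^2 + 3·5 + 2 (base 5). Lift 6: 280712. −1: 280711.
[4] 280711 ≡ 6^(6 + 1) + 3·6^3 + 3·6^2 + 3·6 + 1 (base 6). Lift 7: 5765999. −1: 5765998.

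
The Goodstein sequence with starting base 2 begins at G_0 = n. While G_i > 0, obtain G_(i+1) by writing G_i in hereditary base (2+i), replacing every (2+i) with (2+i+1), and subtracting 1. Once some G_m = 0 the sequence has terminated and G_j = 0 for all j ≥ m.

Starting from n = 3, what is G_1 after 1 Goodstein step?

3

G_0 = 3. HB_2(3) = 2 + 1. Bump = 4. G_1 = 3.
G_1 = 3. HB_3(3) = 3. Bump = 4. G_2 = 3.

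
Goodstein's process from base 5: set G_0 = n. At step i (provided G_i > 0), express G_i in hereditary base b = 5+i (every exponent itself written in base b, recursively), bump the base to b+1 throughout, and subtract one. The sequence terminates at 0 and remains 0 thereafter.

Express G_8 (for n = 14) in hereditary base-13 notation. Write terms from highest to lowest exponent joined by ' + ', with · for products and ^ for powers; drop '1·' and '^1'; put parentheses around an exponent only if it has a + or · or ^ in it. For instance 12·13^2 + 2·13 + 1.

13 + 6

(0) 14|_5 = 2·5 + 4 ↦ 2·6 + 4|_6 = 16 ⇒ 15
(1) 15|_6 = 2·6 + 3 ↦ 2·7 + 3|_7 = 17 ⇒ 16
(2) 16|_7 = 2·7 + 2 ↦ 2·8 + 2|_8 = 18 ⇒ 17
(3) 17|_8 = 2·8 + 1 ↦ 2·9 + 1|_9 = 19 ⇒ 18
(4) 18|_9 = 2·9 ↦ 2·10|_10 = 20 ⇒ 19
(5) 19|_10 = 10 + 9 ↦ 11 + 9|_11 = 20 ⇒ 19
(6) 19|_11 = 11 + 8 ↦ 12 + 8|_12 = 20 ⇒ 19
(7) 19|_12 = 12 + 7 ↦ 13 + 7|_13 = 20 ⇒ 19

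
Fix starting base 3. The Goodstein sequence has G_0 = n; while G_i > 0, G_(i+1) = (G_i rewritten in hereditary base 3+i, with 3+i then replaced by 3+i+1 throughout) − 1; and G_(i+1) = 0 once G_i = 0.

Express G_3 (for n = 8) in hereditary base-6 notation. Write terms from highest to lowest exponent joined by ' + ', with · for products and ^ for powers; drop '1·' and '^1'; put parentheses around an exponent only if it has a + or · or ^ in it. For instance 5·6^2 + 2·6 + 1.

6 + 5

base 3: 8 = 2·3 + 2; at 4: 2·4 + 2 = 10; next = 9
base 4: 9 = 2·4 + 1; at 5: 2·5 + 1 = 11; next = 10
base 5: 10 = 2·5; at 6: 2·6 = 12; next = 11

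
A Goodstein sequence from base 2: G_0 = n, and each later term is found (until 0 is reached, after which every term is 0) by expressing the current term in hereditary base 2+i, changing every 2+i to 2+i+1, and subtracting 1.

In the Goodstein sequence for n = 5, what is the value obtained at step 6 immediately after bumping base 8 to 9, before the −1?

G_0 = 5. HB_2(5) = 2^2 + 1. Bump = 28. G_1 = 27.
G_1 = 27. HB_3(27) = 3^3. Bump = 256. G_2 = 255.
G_2 = 255. HB_4(255) = 3·4^3 + 3·4^2 + 3·4 + 3. Bump = 468. G_3 = 467.
G_3 = 467. HB_5(467) = 3·5^3 + 3·5^2 + 3·5 + 2. Bump = 776. G_4 = 775.
G_4 = 775. HB_6(775) = 3·6^3 + 3·6^2 + 3·6 + 1. Bump = 1198. G_5 = 1197.
G_5 = 1197. HB_7(1197) = 3·7^3 + 3·7^2 + 3·7. Bump = 1752. G_6 = 1751.
G_6 = 1751. HB_8(1751) = 3·8^3 + 3·8^2 + 2·8 + 7. Bump = 2455. G_7 = 2454.

2455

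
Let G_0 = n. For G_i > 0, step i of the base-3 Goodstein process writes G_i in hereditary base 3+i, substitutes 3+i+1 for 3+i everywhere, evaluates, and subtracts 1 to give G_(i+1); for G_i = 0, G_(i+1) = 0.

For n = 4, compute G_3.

3

4 —HB3→ 3 + 1 —bump→ 4 + 1 = 5 —(−1)→ 4
4 —HB4→ 4 —bump→ 5 = 5 —(−1)→ 4
4 —HB5→ 4 —bump→ 4 = 4 —(−1)→ 3
3 —HB6→ 3 —bump→ 3 = 3 —(−1)→ 2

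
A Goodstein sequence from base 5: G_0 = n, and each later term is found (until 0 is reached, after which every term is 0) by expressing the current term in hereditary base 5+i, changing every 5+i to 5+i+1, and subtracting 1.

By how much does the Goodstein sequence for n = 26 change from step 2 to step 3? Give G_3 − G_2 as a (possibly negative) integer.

5

base 5: 26 = 5^2 + 1; at 6: 6^2 + 1 = 37; next = 36
base 6: 36 = 6^2; at 7: 7^2 = 49; next = 48
base 7: 48 = 6·7 + 6; at 8: 6·8 + 6 = 54; next = 53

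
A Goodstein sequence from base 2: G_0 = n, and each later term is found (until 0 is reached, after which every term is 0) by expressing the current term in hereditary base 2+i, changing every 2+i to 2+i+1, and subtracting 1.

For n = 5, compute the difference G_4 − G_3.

base 2: 5 = 2^2 + 1; at 3: 3^3 + 1 = 28; next = 27
base 3: 27 = 3^3; at 4: 4^4 = 256; next = 255
base 4: 255 = 3·4^3 + 3·4^2 + 3·4 + 3; at 5: 3·5^3 + 3·5^2 + 3·5 + 3 = 468; next = 467
base 5: 467 = 3·5^3 + 3·5^2 + 3·5 + 2; at 6: 3·6^3 + 3·6^2 + 3·6 + 2 = 776; next = 775

308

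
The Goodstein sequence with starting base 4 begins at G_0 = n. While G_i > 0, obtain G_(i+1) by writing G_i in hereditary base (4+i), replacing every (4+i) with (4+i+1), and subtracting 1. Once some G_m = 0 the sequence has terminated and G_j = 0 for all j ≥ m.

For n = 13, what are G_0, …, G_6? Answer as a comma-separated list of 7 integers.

13, 15, 17, 18, 19, 20, 21

step 0: 13 = 3·4 + 1; sub 5 for 4: 3·5 + 1; = 16; G_1 = 16−1 = 15
step 1: 15 = 3·5; sub 6 for 5: 3·6; = 18; G_2 = 18−1 = 17
step 2: 17 = 2·6 + 5; sub 7 for 6: 2·7 + 5; = 19; G_3 = 19−1 = 18
step 3: 18 = 2·7 + 4; sub 8 for 7: 2·8 + 4; = 20; G_4 = 20−1 = 19
step 4: 19 = 2·8 + 3; sub 9 for 8: 2·9 + 3; = 21; G_5 = 21−1 = 20
step 5: 20 = 2·9 + 2; sub 10 for 9: 2·10 + 2; = 22; G_6 = 22−1 = 21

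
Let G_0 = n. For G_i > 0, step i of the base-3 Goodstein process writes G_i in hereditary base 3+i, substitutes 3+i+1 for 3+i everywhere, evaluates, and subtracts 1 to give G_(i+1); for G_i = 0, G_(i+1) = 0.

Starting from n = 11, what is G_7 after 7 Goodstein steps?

step 0: 11 = 3^2 + 2; sub 4 for 3: 4^2 + 2; = 18; G_1 = 18−1 = 17
step 1: 17 = 4^2 + 1; sub 5 for 4: 5^2 + 1; = 26; G_2 = 26−1 = 25
step 2: 25 = 5^2; sub 6 for 5: 6^2; = 36; G_3 = 36−1 = 35
step 3: 35 = 5·6 + 5; sub 7 for 6: 5·7 + 5; = 40; G_4 = 40−1 = 39
step 4: 39 = 5·7 + 4; sub 8 for 7: 5·8 + 4; = 44; G_5 = 44−1 = 43
step 5: 43 = 5·8 + 3; sub 9 for 8: 5·9 + 3; = 48; G_6 = 48−1 = 47
step 6: 47 = 5·9 + 2; sub 10 for 9: 5·10 + 2; = 52; G_7 = 52−1 = 51
step 7: 51 = 5·10 + 1; sub 11 for 10: 5·11 + 1; = 56; G_8 = 56−1 = 55

51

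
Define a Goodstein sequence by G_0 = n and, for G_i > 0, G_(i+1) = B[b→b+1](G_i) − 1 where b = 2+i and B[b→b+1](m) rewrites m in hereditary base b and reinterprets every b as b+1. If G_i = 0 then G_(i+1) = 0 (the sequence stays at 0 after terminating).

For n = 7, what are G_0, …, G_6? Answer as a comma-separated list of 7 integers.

7, 30, 259, 3127, 46657, 823543, 16777215

(0) 7|_2 = 2^2 + 2 + 1 ↦ 3^3 + 3 + 1|_3 = 31 ⇒ 30
(1) 30|_3 = 3^3 + 3 ↦ 4^4 + 4|_4 = 260 ⇒ 259
(2) 259|_4 = 4^4 + 3 ↦ 5^5 + 3|_5 = 3128 ⇒ 3127
(3) 3127|_5 = 5^5 + 2 ↦ 6^6 + 2|_6 = 46658 ⇒ 46657
(4) 46657|_6 = 6^6 + 1 ↦ 7^7 + 1|_7 = 823544 ⇒ 823543
(5) 823543|_7 = 7^7 ↦ 8^8|_8 = 16777216 ⇒ 16777215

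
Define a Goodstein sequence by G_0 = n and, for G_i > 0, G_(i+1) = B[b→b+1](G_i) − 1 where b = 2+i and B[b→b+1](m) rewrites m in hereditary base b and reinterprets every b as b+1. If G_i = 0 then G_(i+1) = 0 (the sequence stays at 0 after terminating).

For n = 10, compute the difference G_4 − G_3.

(0) 10|_2 = 2^(2 + 1) + 2 ↦ 3^(3 + 1) + 3|_3 = 84 ⇒ 83
(1) 83|_3 = 3^(3 + 1) + 2 ↦ 4^(4 + 1) + 2|_4 = 1026 ⇒ 1025
(2) 1025|_4 = 4^(4 + 1) + 1 ↦ 5^(5 + 1) + 1|_5 = 15626 ⇒ 15625
(3) 15625|_5 = 5^(5 + 1) ↦ 6^(6 + 1)|_6 = 279936 ⇒ 279935

264310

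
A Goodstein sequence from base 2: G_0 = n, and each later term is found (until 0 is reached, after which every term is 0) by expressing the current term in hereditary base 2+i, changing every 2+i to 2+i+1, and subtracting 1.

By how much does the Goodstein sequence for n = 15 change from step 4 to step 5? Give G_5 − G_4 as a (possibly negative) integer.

G_0=15  [base 2] 2^(2 + 1) + 2^2 + 2 + 1  →[2↦3]→  3^(3 + 1) + 3^3 + 3 + 1 = 112  −1 ⇒ G_1=111
G_1=111  [base 3] 3^(3 + 1) + 3^3 + 3  →[3↦4]→  4^(4 + 1) + 4^4 + 4 = 1284  −1 ⇒ G_2=1283
G_2=1283  [base 4] 4^(4 + 1) + 4^4 + 3  →[4↦5]→  5^(5 + 1) + 5^5 + 3 = 18753  −1 ⇒ G_3=18752
G_3=18752  [base 5] 5^(5 + 1) + 5^5 + 2  →[5↦6]→  6^(6 + 1) + 6^6 + 2 = 326594  −1 ⇒ G_4=326593
G_4=326593  [base 6] 6^(6 + 1) + 6^6 + 1  →[6↦7]→  7^(7 + 1) + 7^7 + 1 = 6588345  −1 ⇒ G_5=6588344

6261751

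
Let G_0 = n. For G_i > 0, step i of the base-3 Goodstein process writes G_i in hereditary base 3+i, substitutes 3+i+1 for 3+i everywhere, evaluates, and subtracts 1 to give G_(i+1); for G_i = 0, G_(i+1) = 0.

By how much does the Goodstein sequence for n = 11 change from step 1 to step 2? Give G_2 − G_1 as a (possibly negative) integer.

8

step 0: 11 = 3^2 + 2; sub 4 for 3: 4^2 + 2; = 18; G_1 = 18−1 = 17
step 1: 17 = 4^2 + 1; sub 5 for 4: 5^2 + 1; = 26; G_2 = 26−1 = 25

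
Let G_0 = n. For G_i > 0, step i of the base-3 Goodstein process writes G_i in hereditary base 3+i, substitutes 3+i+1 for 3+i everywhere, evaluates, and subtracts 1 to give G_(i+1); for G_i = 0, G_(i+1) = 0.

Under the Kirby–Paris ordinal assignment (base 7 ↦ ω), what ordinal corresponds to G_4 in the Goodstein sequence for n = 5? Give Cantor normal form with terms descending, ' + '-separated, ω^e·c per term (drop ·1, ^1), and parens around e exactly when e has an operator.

4

base 3: 5 = 3 + 2; at 4: 4 + 2 = 6; next = 5
base 4: 5 = 4 + 1; at 5: 5 + 1 = 6; next = 5
base 5: 5 = 5; at 6: 6 = 6; next = 5
base 6: 5 = 5; at 7: 5 = 5; next = 4
base 7: 4 = 4; at 8: 4 = 4; next = 3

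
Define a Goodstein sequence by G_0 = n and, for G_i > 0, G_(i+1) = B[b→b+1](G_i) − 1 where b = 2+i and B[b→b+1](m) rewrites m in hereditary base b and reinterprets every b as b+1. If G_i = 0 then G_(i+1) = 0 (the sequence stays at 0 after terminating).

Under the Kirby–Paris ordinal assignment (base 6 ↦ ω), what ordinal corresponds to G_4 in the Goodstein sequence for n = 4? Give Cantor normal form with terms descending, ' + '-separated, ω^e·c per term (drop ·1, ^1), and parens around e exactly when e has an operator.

step 0: 4 = 2^2; sub 3 for 2: 3^3; = 27; G_1 = 27−1 = 26
step 1: 26 = 2·3^2 + 2·3 + 2; sub 4 for 3: 2·4^2 + 2·4 + 2; = 42; G_2 = 42−1 = 41
step 2: 41 = 2·4^2 + 2·4 + 1; sub 5 for 4: 2·5^2 + 2·5 + 1; = 61; G_3 = 61−1 = 60
step 3: 60 = 2·5^2 + 2·5; sub 6 for 5: 2·6^2 + 2·6; = 84; G_4 = 84−1 = 83
step 4: 83 = 2·6^2 + 6 + 5; sub 7 for 6: 2·7^2 + 7 + 5; = 110; G_5 = 110−1 = 109

ω^2·2 + ω + 5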